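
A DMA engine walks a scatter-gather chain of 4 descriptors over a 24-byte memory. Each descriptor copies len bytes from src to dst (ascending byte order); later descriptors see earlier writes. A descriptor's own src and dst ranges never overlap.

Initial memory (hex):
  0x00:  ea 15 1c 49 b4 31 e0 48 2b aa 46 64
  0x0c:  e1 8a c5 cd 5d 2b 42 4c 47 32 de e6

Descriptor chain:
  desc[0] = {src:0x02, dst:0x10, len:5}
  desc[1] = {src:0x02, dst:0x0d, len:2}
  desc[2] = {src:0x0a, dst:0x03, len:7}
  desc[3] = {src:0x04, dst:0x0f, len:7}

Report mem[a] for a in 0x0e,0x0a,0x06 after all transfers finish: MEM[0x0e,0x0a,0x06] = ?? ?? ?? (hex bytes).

MEM[0x0e,0x0a,0x06] = 49 46 1c

D0: mem[0x10..0x14] <- [1c 49 b4 31 e0]
D1: mem[0x0d..0x0e] <- [1c 49]
D2: mem[0x03..0x09] <- [46 64 e1 1c 49 cd 1c]
D3: mem[0x0f..0x15] <- [64 e1 1c 49 cd 1c 46]
query mem[0x0e]=0x49, mem[0x0a]=0x46, mem[0x06]=0x1c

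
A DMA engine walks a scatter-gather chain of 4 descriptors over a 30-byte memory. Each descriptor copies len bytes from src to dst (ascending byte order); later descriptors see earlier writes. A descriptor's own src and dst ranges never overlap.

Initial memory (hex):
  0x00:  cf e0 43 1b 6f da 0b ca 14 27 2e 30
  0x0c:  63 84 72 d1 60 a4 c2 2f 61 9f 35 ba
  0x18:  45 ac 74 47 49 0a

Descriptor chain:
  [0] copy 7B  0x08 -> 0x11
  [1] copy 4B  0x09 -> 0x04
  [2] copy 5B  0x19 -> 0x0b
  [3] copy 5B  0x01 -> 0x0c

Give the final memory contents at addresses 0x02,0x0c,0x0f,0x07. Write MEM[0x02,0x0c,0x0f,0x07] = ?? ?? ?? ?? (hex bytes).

  after D0: wrote 7B at 0x11 = 14272e30638472
  after D1: wrote 4B at 0x04 = 272e3063
  after D2: wrote 5B at 0x0b = ac7447490a
  after D3: wrote 5B at 0x0c = e0431b272e
query mem[0x02]=0x43, mem[0x0c]=0xe0, mem[0x0f]=0x27, mem[0x07]=0x63

MEM[0x02,0x0c,0x0f,0x07] = 43 e0 27 63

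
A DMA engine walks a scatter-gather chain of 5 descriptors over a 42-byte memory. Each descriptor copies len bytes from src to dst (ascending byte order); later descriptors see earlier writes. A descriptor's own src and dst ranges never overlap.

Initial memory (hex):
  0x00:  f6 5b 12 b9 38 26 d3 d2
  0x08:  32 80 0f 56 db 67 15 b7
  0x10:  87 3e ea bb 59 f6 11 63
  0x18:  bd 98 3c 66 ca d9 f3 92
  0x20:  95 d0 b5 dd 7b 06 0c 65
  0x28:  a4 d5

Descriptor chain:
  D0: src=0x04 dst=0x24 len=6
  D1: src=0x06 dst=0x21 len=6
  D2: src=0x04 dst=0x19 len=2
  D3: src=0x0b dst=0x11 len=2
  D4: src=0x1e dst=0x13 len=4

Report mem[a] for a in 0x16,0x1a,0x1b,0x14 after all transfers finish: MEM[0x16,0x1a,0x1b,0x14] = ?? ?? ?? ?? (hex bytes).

MEM[0x16,0x1a,0x1b,0x14] = d3 26 66 92

#0 dst[0x24+6] := {0x38,0x26,0xd3,0xd2,0x32,0x80}
#1 dst[0x21+6] := {0xd3,0xd2,0x32,0x80,0x0f,0x56}
#2 dst[0x19+2] := {0x38,0x26}
#3 dst[0x11+2] := {0x56,0xdb}
#4 dst[0x13+4] := {0xf3,0x92,0x95,0xd3}
query mem[0x16]=0xd3, mem[0x1a]=0x26, mem[0x1b]=0x66, mem[0x14]=0x92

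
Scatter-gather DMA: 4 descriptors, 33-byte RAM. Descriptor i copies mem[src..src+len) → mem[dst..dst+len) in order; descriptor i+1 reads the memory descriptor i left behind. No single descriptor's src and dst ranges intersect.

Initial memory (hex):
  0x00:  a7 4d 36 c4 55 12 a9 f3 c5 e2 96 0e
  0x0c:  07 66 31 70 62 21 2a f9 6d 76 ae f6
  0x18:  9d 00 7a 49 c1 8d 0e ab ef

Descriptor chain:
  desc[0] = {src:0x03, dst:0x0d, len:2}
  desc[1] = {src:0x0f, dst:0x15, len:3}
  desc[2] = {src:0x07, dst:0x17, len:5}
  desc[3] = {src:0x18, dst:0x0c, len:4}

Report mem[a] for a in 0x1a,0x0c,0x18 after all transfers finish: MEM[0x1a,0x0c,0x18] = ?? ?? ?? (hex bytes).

[0] 0x03->0x0d len=2 : c4 55
[1] 0x0f->0x15 len=3 : 70 62 21
[2] 0x07->0x17 len=5 : f3 c5 e2 96 0e
[3] 0x18->0x0c len=4 : c5 e2 96 0e
query mem[0x1a]=0x96, mem[0x0c]=0xc5, mem[0x18]=0xc5

MEM[0x1a,0x0c,0x18] = 96 c5 c5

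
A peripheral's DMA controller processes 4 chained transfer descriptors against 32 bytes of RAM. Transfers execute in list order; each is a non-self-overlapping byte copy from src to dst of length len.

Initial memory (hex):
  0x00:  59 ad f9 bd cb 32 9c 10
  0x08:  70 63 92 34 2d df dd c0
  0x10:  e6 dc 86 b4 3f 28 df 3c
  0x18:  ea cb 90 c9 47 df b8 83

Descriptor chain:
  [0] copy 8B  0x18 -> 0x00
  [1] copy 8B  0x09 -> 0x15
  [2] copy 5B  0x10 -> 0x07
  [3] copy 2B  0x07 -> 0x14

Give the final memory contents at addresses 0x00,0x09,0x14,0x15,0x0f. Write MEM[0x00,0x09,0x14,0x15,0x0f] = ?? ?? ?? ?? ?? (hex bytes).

#0 dst[0x00+8] := {0xea,0xcb,0x90,0xc9,0x47,0xdf,0xb8,0x83}
#1 dst[0x15+8] := {0x63,0x92,0x34,0x2d,0xdf,0xdd,0xc0,0xe6}
#2 dst[0x07+5] := {0xe6,0xdc,0x86,0xb4,0x3f}
#3 dst[0x14+2] := {0xe6,0xdc}
query mem[0x00]=0xea, mem[0x09]=0x86, mem[0x14]=0xe6, mem[0x15]=0xdc, mem[0x0f]=0xc0

MEM[0x00,0x09,0x14,0x15,0x0f] = ea 86 e6 dc c0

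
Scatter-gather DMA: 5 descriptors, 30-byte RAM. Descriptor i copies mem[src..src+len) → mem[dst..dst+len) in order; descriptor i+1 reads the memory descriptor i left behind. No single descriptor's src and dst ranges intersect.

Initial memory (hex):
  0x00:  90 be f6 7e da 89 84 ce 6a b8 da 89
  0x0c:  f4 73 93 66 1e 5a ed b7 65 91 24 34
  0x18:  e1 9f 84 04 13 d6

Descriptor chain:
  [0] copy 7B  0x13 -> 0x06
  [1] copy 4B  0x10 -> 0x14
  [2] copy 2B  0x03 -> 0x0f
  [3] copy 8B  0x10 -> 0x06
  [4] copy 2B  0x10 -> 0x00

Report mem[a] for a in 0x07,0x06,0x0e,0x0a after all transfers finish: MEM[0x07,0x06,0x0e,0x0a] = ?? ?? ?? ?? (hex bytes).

MEM[0x07,0x06,0x0e,0x0a] = 5a da 93 1e

#0 dst[0x06+7] := {0xb7,0x65,0x91,0x24,0x34,0xe1,0x9f}
#1 dst[0x14+4] := {0x1e,0x5a,0xed,0xb7}
#2 dst[0x0f+2] := {0x7e,0xda}
#3 dst[0x06+8] := {0xda,0x5a,0xed,0xb7,0x1e,0x5a,0xed,0xb7}
#4 dst[0x00+2] := {0xda,0x5a}
query mem[0x07]=0x5a, mem[0x06]=0xda, mem[0x0e]=0x93, mem[0x0a]=0x1e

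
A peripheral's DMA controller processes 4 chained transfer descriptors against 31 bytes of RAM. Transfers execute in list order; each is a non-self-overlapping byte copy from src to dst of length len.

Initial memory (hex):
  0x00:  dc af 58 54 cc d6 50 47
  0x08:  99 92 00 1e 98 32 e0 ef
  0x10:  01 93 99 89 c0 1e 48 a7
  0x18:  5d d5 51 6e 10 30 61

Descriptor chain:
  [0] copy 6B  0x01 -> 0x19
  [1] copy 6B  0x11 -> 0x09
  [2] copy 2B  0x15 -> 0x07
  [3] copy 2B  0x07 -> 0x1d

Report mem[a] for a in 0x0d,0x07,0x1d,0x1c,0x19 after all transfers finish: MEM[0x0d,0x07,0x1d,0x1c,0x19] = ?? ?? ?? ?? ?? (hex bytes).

MEM[0x0d,0x07,0x1d,0x1c,0x19] = 1e 1e 1e cc af

  after D0: wrote 6B at 0x19 = af5854ccd650
  after D1: wrote 6B at 0x09 = 939989c01e48
  after D2: wrote 2B at 0x07 = 1e48
  after D3: wrote 2B at 0x1d = 1e48
query mem[0x0d]=0x1e, mem[0x07]=0x1e, mem[0x1d]=0x1e, mem[0x1c]=0xcc, mem[0x19]=0xaf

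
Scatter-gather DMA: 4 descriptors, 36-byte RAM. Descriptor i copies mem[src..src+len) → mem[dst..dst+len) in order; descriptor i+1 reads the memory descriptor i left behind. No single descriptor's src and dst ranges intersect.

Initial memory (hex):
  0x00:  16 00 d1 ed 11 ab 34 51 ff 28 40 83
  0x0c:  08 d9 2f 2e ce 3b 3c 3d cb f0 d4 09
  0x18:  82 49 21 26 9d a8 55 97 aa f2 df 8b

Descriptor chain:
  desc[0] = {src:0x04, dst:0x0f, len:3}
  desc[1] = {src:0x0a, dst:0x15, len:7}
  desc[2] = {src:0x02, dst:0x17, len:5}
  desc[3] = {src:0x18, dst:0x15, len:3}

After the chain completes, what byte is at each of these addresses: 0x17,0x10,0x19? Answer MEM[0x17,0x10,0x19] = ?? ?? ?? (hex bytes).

MEM[0x17,0x10,0x19] = ab ab 11

  after D0: wrote 3B at 0x0f = 11ab34
  after D1: wrote 7B at 0x15 = 408308d92f11ab
  after D2: wrote 5B at 0x17 = d1ed11ab34
  after D3: wrote 3B at 0x15 = ed11ab
query mem[0x17]=0xab, mem[0x10]=0xab, mem[0x19]=0x11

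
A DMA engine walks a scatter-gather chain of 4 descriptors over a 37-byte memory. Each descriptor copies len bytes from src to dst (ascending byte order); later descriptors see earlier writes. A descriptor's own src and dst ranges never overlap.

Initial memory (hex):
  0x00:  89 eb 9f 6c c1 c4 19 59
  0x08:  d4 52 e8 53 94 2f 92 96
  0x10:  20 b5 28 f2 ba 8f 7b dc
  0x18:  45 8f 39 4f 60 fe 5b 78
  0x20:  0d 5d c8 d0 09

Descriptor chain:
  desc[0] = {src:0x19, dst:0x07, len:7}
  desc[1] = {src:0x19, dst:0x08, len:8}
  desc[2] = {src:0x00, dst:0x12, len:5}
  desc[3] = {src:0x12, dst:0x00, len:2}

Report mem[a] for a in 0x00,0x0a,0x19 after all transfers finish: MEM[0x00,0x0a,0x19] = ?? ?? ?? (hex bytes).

D0: mem[0x07..0x0d] <- [8f 39 4f 60 fe 5b 78]
D1: mem[0x08..0x0f] <- [8f 39 4f 60 fe 5b 78 0d]
D2: mem[0x12..0x16] <- [89 eb 9f 6c c1]
D3: mem[0x00..0x01] <- [89 eb]
query mem[0x00]=0x89, mem[0x0a]=0x4f, mem[0x19]=0x8f

MEM[0x00,0x0a,0x19] = 89 4f 8f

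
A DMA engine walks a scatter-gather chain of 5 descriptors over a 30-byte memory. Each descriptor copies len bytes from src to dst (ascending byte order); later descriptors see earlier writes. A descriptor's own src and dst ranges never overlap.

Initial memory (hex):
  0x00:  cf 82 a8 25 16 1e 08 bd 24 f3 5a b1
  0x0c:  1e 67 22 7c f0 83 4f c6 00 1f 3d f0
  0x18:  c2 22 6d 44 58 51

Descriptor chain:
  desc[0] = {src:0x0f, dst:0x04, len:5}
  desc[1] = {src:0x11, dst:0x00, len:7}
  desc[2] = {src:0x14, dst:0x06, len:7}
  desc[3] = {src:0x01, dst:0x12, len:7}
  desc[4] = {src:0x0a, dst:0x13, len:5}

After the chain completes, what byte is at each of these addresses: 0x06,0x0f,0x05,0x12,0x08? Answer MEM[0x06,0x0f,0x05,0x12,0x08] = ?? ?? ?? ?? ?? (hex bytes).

[0] 0x0f->0x04 len=5 : 7c f0 83 4f c6
[1] 0x11->0x00 len=7 : 83 4f c6 00 1f 3d f0
[2] 0x14->0x06 len=7 : 00 1f 3d f0 c2 22 6d
[3] 0x01->0x12 len=7 : 4f c6 00 1f 3d 00 1f
[4] 0x0a->0x13 len=5 : c2 22 6d 67 22
query mem[0x06]=0x00, mem[0x0f]=0x7c, mem[0x05]=0x3d, mem[0x12]=0x4f, mem[0x08]=0x3d

MEM[0x06,0x0f,0x05,0x12,0x08] = 00 7c 3d 4f 3d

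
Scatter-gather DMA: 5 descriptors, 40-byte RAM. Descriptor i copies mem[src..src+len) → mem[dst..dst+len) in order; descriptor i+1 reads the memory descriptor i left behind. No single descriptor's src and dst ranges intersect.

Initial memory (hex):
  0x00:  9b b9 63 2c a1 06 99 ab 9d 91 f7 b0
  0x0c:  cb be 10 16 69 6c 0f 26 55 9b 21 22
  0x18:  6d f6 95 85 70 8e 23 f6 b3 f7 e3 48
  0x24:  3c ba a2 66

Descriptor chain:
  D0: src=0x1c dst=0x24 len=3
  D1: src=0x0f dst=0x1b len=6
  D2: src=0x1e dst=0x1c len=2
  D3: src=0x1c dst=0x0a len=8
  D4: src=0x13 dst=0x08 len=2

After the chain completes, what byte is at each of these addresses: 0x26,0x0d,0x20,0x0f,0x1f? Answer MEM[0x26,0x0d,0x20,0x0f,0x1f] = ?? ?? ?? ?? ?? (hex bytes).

D0: mem[0x24..0x26] <- [70 8e 23]
D1: mem[0x1b..0x20] <- [16 69 6c 0f 26 55]
D2: mem[0x1c..0x1d] <- [0f 26]
D3: mem[0x0a..0x11] <- [0f 26 0f 26 55 f7 e3 48]
D4: mem[0x08..0x09] <- [26 55]
query mem[0x26]=0x23, mem[0x0d]=0x26, mem[0x20]=0x55, mem[0x0f]=0xf7, mem[0x1f]=0x26

MEM[0x26,0x0d,0x20,0x0f,0x1f] = 23 26 55 f7 26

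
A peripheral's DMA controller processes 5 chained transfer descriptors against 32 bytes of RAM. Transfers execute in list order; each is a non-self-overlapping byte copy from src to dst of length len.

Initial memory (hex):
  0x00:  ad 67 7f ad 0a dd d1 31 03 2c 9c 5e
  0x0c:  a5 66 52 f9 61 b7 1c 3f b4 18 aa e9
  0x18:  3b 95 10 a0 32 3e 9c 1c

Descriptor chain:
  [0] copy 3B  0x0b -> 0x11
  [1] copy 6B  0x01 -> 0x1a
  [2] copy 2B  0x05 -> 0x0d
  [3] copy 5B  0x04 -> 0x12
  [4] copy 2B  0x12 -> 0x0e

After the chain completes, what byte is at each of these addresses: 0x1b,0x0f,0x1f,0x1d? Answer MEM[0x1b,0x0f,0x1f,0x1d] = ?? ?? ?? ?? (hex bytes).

#0 dst[0x11+3] := {0x5e,0xa5,0x66}
#1 dst[0x1a+6] := {0x67,0x7f,0xad,0x0a,0xdd,0xd1}
#2 dst[0x0d+2] := {0xdd,0xd1}
#3 dst[0x12+5] := {0x0a,0xdd,0xd1,0x31,0x03}
#4 dst[0x0e+2] := {0x0a,0xdd}
query mem[0x1b]=0x7f, mem[0x0f]=0xdd, mem[0x1f]=0xd1, mem[0x1d]=0x0a

MEM[0x1b,0x0f,0x1f,0x1d] = 7f dd d1 0a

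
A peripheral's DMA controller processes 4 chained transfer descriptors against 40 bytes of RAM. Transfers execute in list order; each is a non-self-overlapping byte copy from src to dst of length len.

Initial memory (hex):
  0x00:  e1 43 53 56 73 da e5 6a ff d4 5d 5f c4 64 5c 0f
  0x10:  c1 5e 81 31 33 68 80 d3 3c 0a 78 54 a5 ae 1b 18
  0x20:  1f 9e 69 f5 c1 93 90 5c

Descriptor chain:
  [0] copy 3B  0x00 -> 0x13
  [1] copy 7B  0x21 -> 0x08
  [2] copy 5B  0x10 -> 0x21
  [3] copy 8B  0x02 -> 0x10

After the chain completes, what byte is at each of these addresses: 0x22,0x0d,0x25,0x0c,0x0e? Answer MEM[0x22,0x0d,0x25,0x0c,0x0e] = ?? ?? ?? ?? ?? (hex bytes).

[0] 0x00->0x13 len=3 : e1 43 53
[1] 0x21->0x08 len=7 : 9e 69 f5 c1 93 90 5c
[2] 0x10->0x21 len=5 : c1 5e 81 e1 43
[3] 0x02->0x10 len=8 : 53 56 73 da e5 6a 9e 69
query mem[0x22]=0x5e, mem[0x0d]=0x90, mem[0x25]=0x43, mem[0x0c]=0x93, mem[0x0e]=0x5c

MEM[0x22,0x0d,0x25,0x0c,0x0e] = 5e 90 43 93 5c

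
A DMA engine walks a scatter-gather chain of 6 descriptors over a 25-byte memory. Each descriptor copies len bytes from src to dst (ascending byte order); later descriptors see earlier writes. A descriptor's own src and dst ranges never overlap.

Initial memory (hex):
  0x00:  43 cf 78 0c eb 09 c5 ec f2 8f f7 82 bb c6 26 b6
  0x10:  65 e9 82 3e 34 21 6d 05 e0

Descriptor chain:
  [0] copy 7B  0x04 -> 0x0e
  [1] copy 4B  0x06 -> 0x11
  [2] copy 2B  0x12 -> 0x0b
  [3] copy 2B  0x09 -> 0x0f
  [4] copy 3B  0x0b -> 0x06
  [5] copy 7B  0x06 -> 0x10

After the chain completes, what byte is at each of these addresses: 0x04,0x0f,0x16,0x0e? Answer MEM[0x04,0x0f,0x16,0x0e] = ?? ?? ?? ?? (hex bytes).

D0: mem[0x0e..0x14] <- [eb 09 c5 ec f2 8f f7]
D1: mem[0x11..0x14] <- [c5 ec f2 8f]
D2: mem[0x0b..0x0c] <- [ec f2]
D3: mem[0x0f..0x10] <- [8f f7]
D4: mem[0x06..0x08] <- [ec f2 c6]
D5: mem[0x10..0x16] <- [ec f2 c6 8f f7 ec f2]
query mem[0x04]=0xeb, mem[0x0f]=0x8f, mem[0x16]=0xf2, mem[0x0e]=0xeb

MEM[0x04,0x0f,0x16,0x0e] = eb 8f f2 eb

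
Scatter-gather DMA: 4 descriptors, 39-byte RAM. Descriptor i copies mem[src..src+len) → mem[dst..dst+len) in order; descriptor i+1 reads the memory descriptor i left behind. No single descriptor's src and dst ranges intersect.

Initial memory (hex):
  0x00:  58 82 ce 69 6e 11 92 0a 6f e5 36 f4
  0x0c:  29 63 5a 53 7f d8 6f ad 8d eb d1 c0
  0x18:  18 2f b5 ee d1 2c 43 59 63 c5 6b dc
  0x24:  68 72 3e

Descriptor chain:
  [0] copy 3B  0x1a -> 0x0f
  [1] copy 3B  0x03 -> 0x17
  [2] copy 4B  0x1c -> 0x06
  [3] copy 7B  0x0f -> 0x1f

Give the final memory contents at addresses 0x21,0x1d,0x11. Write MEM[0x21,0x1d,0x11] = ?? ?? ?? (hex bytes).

MEM[0x21,0x1d,0x11] = d1 2c d1

D0: mem[0x0f..0x11] <- [b5 ee d1]
D1: mem[0x17..0x19] <- [69 6e 11]
D2: mem[0x06..0x09] <- [d1 2c 43 59]
D3: mem[0x1f..0x25] <- [b5 ee d1 6f ad 8d eb]
query mem[0x21]=0xd1, mem[0x1d]=0x2c, mem[0x11]=0xd1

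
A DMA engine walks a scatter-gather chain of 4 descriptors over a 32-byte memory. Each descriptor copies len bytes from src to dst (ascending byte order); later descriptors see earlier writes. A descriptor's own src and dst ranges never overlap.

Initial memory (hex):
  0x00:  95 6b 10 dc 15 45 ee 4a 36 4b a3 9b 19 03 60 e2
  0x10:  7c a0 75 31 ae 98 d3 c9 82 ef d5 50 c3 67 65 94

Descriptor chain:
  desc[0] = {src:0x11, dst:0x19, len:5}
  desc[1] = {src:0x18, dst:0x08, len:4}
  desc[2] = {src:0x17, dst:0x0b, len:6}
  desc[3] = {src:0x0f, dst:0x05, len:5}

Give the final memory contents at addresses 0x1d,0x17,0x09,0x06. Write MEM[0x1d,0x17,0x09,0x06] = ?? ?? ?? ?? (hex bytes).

MEM[0x1d,0x17,0x09,0x06] = 98 c9 31 ae

  after D0: wrote 5B at 0x19 = a07531ae98
  after D1: wrote 4B at 0x08 = 82a07531
  after D2: wrote 6B at 0x0b = c982a07531ae
  after D3: wrote 5B at 0x05 = 31aea07531
query mem[0x1d]=0x98, mem[0x17]=0xc9, mem[0x09]=0x31, mem[0x06]=0xae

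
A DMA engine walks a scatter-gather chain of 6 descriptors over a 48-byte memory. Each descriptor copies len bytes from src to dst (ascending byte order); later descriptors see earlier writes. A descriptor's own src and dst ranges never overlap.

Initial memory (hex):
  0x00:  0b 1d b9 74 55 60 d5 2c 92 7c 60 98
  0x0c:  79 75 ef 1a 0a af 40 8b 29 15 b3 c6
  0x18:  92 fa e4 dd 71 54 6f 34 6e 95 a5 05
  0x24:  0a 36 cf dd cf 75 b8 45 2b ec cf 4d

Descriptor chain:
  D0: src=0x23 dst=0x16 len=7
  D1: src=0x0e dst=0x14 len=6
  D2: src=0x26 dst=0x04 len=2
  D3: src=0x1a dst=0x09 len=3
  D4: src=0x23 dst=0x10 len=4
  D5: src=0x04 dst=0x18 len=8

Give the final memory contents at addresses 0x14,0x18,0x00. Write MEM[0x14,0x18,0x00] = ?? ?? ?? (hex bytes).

  after D0: wrote 7B at 0x16 = 050a36cfddcf75
  after D1: wrote 6B at 0x14 = ef1a0aaf408b
  after D2: wrote 2B at 0x04 = cfdd
  after D3: wrote 3B at 0x09 = ddcf75
  after D4: wrote 4B at 0x10 = 050a36cf
  after D5: wrote 8B at 0x18 = cfddd52c92ddcf75
query mem[0x14]=0xef, mem[0x18]=0xcf, mem[0x00]=0x0b

MEM[0x14,0x18,0x00] = ef cf 0b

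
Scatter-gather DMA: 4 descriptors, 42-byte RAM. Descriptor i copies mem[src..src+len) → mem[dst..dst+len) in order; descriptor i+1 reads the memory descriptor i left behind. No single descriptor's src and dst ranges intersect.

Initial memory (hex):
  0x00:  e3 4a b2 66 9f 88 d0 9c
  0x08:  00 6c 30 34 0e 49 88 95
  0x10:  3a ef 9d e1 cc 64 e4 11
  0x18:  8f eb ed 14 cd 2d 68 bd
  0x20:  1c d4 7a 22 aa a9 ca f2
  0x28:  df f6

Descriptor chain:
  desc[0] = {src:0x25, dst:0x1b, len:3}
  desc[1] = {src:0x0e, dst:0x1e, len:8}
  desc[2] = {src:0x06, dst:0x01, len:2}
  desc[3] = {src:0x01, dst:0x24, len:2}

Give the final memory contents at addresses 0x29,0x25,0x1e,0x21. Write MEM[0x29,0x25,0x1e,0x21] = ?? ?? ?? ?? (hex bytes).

MEM[0x29,0x25,0x1e,0x21] = f6 9c 88 ef

#0 dst[0x1b+3] := {0xa9,0xca,0xf2}
#1 dst[0x1e+8] := {0x88,0x95,0x3a,0xef,0x9d,0xe1,0xcc,0x64}
#2 dst[0x01+2] := {0xd0,0x9c}
#3 dst[0x24+2] := {0xd0,0x9c}
query mem[0x29]=0xf6, mem[0x25]=0x9c, mem[0x1e]=0x88, mem[0x21]=0xef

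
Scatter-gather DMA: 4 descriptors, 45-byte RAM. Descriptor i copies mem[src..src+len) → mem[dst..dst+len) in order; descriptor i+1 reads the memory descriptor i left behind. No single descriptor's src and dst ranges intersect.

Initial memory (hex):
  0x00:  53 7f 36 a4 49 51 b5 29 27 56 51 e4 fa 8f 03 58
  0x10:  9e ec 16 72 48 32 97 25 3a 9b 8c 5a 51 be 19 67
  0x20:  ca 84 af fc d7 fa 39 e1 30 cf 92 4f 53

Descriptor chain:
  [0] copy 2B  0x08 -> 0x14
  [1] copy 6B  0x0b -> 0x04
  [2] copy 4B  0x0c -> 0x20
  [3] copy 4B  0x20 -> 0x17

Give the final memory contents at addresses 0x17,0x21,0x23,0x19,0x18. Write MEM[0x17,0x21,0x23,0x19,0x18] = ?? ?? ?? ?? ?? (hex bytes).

D0: mem[0x14..0x15] <- [27 56]
D1: mem[0x04..0x09] <- [e4 fa 8f 03 58 9e]
D2: mem[0x20..0x23] <- [fa 8f 03 58]
D3: mem[0x17..0x1a] <- [fa 8f 03 58]
query mem[0x17]=0xfa, mem[0x21]=0x8f, mem[0x23]=0x58, mem[0x19]=0x03, mem[0x18]=0x8f

MEM[0x17,0x21,0x23,0x19,0x18] = fa 8f 58 03 8f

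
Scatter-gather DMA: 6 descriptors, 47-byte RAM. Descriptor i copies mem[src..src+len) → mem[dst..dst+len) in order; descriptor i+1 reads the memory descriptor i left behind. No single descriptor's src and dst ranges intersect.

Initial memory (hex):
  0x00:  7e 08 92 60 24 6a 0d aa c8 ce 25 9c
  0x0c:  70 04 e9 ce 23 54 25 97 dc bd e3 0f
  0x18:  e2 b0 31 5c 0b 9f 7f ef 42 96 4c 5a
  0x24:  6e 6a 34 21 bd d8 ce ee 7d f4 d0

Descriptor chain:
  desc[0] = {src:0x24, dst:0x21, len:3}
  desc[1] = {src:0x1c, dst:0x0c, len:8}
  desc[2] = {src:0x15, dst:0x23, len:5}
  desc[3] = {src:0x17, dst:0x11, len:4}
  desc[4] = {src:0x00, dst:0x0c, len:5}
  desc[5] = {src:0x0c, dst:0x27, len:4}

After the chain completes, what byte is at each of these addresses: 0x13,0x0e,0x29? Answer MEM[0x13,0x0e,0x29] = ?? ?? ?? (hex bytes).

#0 dst[0x21+3] := {0x6e,0x6a,0x34}
#1 dst[0x0c+8] := {0x0b,0x9f,0x7f,0xef,0x42,0x6e,0x6a,0x34}
#2 dst[0x23+5] := {0xbd,0xe3,0x0f,0xe2,0xb0}
#3 dst[0x11+4] := {0x0f,0xe2,0xb0,0x31}
#4 dst[0x0c+5] := {0x7e,0x08,0x92,0x60,0x24}
#5 dst[0x27+4] := {0x7e,0x08,0x92,0x60}
query mem[0x13]=0xb0, mem[0x0e]=0x92, mem[0x29]=0x92

MEM[0x13,0x0e,0x29] = b0 92 92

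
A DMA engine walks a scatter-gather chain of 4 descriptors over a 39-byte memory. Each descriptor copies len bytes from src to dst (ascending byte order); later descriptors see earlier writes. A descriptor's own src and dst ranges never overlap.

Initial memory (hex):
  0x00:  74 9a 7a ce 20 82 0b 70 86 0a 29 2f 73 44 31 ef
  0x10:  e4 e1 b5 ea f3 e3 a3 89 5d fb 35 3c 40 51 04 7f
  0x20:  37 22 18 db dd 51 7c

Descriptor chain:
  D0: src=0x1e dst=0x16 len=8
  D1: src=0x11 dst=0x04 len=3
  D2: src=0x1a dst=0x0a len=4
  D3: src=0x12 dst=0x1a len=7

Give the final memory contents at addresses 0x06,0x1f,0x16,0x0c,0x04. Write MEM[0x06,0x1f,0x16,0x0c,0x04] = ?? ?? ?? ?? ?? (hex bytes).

  after D0: wrote 8B at 0x16 = 047f372218dbdd51
  after D1: wrote 3B at 0x04 = e1b5ea
  after D2: wrote 4B at 0x0a = 18dbdd51
  after D3: wrote 7B at 0x1a = b5eaf3e3047f37
query mem[0x06]=0xea, mem[0x1f]=0x7f, mem[0x16]=0x04, mem[0x0c]=0xdd, mem[0x04]=0xe1

MEM[0x06,0x1f,0x16,0x0c,0x04] = ea 7f 04 dd e1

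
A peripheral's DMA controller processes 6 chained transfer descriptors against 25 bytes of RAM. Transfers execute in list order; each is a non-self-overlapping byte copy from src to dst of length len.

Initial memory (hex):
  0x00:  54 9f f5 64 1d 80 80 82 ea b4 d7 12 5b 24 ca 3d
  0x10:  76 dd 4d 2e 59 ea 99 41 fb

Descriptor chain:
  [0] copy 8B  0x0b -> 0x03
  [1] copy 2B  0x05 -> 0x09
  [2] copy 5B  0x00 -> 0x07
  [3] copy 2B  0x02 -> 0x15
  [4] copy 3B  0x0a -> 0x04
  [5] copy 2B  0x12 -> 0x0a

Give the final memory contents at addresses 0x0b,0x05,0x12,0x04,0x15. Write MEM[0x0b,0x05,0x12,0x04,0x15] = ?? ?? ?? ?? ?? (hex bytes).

MEM[0x0b,0x05,0x12,0x04,0x15] = 2e 5b 4d 12 f5

  after D0: wrote 8B at 0x03 = 125b24ca3d76dd4d
  after D1: wrote 2B at 0x09 = 24ca
  after D2: wrote 5B at 0x07 = 549ff5125b
  after D3: wrote 2B at 0x15 = f512
  after D4: wrote 3B at 0x04 = 125b5b
  after D5: wrote 2B at 0x0a = 4d2e
query mem[0x0b]=0x2e, mem[0x05]=0x5b, mem[0x12]=0x4d, mem[0x04]=0x12, mem[0x15]=0xf5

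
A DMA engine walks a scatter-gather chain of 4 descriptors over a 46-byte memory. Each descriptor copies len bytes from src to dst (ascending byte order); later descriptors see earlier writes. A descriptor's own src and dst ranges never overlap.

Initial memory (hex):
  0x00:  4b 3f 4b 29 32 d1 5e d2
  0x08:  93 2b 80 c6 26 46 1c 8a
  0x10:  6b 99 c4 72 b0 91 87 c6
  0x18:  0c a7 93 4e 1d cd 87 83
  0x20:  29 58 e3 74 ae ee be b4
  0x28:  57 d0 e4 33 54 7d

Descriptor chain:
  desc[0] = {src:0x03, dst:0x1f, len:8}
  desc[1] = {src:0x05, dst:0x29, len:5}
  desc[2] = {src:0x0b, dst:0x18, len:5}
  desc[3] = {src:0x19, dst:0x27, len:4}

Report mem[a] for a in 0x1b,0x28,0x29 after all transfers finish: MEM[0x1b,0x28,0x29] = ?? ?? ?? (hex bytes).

[0] 0x03->0x1f len=8 : 29 32 d1 5e d2 93 2b 80
[1] 0x05->0x29 len=5 : d1 5e d2 93 2b
[2] 0x0b->0x18 len=5 : c6 26 46 1c 8a
[3] 0x19->0x27 len=4 : 26 46 1c 8a
query mem[0x1b]=0x1c, mem[0x28]=0x46, mem[0x29]=0x1c

MEM[0x1b,0x28,0x29] = 1c 46 1c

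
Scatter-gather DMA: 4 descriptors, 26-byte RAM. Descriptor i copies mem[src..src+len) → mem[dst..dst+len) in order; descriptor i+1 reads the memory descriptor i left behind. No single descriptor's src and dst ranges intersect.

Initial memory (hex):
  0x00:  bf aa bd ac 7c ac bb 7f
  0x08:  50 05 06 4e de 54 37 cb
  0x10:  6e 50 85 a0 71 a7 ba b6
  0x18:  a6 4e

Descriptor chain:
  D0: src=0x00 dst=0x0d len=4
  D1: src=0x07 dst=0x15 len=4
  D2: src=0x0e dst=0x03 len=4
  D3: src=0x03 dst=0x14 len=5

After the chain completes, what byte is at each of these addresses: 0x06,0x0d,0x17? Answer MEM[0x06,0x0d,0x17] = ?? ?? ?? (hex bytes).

D0: mem[0x0d..0x10] <- [bf aa bd ac]
D1: mem[0x15..0x18] <- [7f 50 05 06]
D2: mem[0x03..0x06] <- [aa bd ac 50]
D3: mem[0x14..0x18] <- [aa bd ac 50 7f]
query mem[0x06]=0x50, mem[0x0d]=0xbf, mem[0x17]=0x50

MEM[0x06,0x0d,0x17] = 50 bf 50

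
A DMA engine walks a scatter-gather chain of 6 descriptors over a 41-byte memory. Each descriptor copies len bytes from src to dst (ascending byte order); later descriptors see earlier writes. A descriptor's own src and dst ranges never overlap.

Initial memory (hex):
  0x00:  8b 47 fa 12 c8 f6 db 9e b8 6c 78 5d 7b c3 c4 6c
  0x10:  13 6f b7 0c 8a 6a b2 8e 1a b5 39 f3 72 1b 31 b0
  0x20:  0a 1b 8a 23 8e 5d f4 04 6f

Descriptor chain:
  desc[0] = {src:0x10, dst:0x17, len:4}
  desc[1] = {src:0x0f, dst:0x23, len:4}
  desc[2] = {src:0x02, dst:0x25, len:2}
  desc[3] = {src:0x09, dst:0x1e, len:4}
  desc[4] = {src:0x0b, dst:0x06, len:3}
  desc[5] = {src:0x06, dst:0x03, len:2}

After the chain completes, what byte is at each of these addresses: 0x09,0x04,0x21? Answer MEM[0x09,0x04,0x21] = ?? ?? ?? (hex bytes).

#0 dst[0x17+4] := {0x13,0x6f,0xb7,0x0c}
#1 dst[0x23+4] := {0x6c,0x13,0x6f,0xb7}
#2 dst[0x25+2] := {0xfa,0x12}
#3 dst[0x1e+4] := {0x6c,0x78,0x5d,0x7b}
#4 dst[0x06+3] := {0x5d,0x7b,0xc3}
#5 dst[0x03+2] := {0x5d,0x7b}
query mem[0x09]=0x6c, mem[0x04]=0x7b, mem[0x21]=0x7b

MEM[0x09,0x04,0x21] = 6c 7b 7b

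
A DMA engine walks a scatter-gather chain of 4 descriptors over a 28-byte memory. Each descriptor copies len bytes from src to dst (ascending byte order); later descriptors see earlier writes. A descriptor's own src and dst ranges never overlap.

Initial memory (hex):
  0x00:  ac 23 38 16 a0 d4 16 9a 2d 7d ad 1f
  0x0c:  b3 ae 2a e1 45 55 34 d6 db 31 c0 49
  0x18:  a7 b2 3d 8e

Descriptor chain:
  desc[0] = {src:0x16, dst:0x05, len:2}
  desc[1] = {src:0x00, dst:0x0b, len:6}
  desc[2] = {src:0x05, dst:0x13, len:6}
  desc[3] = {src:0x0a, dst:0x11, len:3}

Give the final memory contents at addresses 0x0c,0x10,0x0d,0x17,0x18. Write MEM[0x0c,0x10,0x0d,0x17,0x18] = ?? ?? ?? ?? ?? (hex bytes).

MEM[0x0c,0x10,0x0d,0x17,0x18] = 23 c0 38 7d ad

D0: mem[0x05..0x06] <- [c0 49]
D1: mem[0x0b..0x10] <- [ac 23 38 16 a0 c0]
D2: mem[0x13..0x18] <- [c0 49 9a 2d 7d ad]
D3: mem[0x11..0x13] <- [ad ac 23]
query mem[0x0c]=0x23, mem[0x10]=0xc0, mem[0x0d]=0x38, mem[0x17]=0x7d, mem[0x18]=0xad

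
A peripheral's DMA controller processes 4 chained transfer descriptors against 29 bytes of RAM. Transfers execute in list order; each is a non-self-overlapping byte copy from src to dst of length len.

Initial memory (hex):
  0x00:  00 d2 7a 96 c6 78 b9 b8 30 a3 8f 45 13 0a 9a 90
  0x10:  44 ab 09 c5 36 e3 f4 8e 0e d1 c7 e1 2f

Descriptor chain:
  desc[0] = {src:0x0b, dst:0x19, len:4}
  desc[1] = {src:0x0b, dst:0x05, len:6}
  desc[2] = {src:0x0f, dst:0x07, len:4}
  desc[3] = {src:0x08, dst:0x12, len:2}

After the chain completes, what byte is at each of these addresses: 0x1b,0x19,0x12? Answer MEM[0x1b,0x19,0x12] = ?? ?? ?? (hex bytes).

MEM[0x1b,0x19,0x12] = 0a 45 44

[0] 0x0b->0x19 len=4 : 45 13 0a 9a
[1] 0x0b->0x05 len=6 : 45 13 0a 9a 90 44
[2] 0x0f->0x07 len=4 : 90 44 ab 09
[3] 0x08->0x12 len=2 : 44 ab
query mem[0x1b]=0x0a, mem[0x19]=0x45, mem[0x12]=0x44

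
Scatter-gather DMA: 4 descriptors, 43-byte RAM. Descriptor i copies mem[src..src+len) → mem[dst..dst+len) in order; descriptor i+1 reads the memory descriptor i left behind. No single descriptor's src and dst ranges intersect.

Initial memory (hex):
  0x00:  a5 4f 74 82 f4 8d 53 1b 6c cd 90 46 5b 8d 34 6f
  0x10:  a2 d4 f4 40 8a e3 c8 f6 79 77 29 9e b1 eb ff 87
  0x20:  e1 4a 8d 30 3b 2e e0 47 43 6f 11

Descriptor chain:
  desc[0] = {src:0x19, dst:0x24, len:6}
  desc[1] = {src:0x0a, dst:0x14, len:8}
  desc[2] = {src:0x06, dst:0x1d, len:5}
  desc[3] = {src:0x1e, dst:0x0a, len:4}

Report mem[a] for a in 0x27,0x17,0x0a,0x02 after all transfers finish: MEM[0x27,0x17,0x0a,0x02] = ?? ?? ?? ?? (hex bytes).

[0] 0x19->0x24 len=6 : 77 29 9e b1 eb ff
[1] 0x0a->0x14 len=8 : 90 46 5b 8d 34 6f a2 d4
[2] 0x06->0x1d len=5 : 53 1b 6c cd 90
[3] 0x1e->0x0a len=4 : 1b 6c cd 90
query mem[0x27]=0xb1, mem[0x17]=0x8d, mem[0x0a]=0x1b, mem[0x02]=0x74

MEM[0x27,0x17,0x0a,0x02] = b1 8d 1b 74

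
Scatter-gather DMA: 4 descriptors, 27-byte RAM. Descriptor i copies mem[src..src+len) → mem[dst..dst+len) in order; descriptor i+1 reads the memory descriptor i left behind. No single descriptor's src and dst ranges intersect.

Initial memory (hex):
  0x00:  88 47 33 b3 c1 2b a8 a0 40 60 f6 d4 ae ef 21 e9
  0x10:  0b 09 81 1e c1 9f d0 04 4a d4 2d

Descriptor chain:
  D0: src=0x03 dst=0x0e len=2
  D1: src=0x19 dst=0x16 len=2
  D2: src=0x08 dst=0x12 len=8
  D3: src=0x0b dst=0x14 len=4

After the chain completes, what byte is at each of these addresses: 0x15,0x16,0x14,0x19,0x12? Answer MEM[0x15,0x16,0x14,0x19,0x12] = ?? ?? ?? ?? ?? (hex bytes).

#0 dst[0x0e+2] := {0xb3,0xc1}
#1 dst[0x16+2] := {0xd4,0x2d}
#2 dst[0x12+8] := {0x40,0x60,0xf6,0xd4,0xae,0xef,0xb3,0xc1}
#3 dst[0x14+4] := {0xd4,0xae,0xef,0xb3}
query mem[0x15]=0xae, mem[0x16]=0xef, mem[0x14]=0xd4, mem[0x19]=0xc1, mem[0x12]=0x40

MEM[0x15,0x16,0x14,0x19,0x12] = ae ef d4 c1 40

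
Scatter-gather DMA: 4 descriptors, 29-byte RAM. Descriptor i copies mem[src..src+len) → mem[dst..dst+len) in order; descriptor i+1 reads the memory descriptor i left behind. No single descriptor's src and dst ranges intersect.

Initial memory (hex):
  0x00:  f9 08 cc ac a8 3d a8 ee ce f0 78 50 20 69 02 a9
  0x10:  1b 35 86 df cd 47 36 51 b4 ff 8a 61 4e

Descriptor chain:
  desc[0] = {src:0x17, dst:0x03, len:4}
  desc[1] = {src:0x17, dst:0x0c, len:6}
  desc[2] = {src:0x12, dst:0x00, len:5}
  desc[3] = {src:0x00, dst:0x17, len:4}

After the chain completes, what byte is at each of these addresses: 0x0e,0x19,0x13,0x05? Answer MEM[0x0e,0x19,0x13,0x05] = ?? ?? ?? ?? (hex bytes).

#0 dst[0x03+4] := {0x51,0xb4,0xff,0x8a}
#1 dst[0x0c+6] := {0x51,0xb4,0xff,0x8a,0x61,0x4e}
#2 dst[0x00+5] := {0x86,0xdf,0xcd,0x47,0x36}
#3 dst[0x17+4] := {0x86,0xdf,0xcd,0x47}
query mem[0x0e]=0xff, mem[0x19]=0xcd, mem[0x13]=0xdf, mem[0x05]=0xff

MEM[0x0e,0x19,0x13,0x05] = ff cd df ff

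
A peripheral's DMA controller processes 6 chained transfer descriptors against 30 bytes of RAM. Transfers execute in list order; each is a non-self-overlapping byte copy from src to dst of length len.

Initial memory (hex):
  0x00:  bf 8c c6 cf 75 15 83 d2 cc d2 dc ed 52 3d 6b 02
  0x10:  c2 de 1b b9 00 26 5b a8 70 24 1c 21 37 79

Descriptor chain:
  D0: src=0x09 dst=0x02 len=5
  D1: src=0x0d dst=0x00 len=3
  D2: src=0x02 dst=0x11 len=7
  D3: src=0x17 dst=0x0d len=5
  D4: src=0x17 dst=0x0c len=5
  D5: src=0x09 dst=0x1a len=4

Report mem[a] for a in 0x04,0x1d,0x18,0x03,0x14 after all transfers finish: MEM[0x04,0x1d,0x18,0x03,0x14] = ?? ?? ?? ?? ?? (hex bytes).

MEM[0x04,0x1d,0x18,0x03,0x14] = ed cc 70 dc 52

[0] 0x09->0x02 len=5 : d2 dc ed 52 3d
[1] 0x0d->0x00 len=3 : 3d 6b 02
[2] 0x02->0x11 len=7 : 02 dc ed 52 3d d2 cc
[3] 0x17->0x0d len=5 : cc 70 24 1c 21
[4] 0x17->0x0c len=5 : cc 70 24 1c 21
[5] 0x09->0x1a len=4 : d2 dc ed cc
query mem[0x04]=0xed, mem[0x1d]=0xcc, mem[0x18]=0x70, mem[0x03]=0xdc, mem[0x14]=0x52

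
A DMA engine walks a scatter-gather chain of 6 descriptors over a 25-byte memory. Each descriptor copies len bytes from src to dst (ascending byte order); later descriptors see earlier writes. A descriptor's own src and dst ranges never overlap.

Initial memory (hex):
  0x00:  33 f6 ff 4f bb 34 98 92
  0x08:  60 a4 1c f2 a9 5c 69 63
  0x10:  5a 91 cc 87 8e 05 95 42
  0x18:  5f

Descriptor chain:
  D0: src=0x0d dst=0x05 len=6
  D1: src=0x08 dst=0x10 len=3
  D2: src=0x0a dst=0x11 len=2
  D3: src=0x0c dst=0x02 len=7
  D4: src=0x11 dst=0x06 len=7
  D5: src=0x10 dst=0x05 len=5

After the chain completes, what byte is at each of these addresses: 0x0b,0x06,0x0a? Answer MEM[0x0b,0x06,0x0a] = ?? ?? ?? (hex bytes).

MEM[0x0b,0x06,0x0a] = 95 cc 05

  after D0: wrote 6B at 0x05 = 5c69635a91cc
  after D1: wrote 3B at 0x10 = 5a91cc
  after D2: wrote 2B at 0x11 = ccf2
  after D3: wrote 7B at 0x02 = a95c69635accf2
  after D4: wrote 7B at 0x06 = ccf2878e059542
  after D5: wrote 5B at 0x05 = 5accf2878e
query mem[0x0b]=0x95, mem[0x06]=0xcc, mem[0x0a]=0x05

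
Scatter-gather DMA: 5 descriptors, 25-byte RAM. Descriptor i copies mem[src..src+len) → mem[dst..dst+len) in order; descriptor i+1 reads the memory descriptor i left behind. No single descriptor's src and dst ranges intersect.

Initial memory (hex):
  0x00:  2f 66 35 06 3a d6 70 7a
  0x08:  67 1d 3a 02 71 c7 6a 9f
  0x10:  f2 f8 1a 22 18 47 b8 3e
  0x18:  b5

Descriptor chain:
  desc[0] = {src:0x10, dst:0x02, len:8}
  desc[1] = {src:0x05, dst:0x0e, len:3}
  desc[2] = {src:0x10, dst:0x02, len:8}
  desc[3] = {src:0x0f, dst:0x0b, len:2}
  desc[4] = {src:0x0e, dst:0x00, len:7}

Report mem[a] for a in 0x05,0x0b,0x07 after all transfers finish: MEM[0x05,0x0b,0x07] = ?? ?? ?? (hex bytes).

  after D0: wrote 8B at 0x02 = f2f81a221847b83e
  after D1: wrote 3B at 0x0e = 221847
  after D2: wrote 8B at 0x02 = 47f81a221847b83e
  after D3: wrote 2B at 0x0b = 1847
  after D4: wrote 7B at 0x00 = 221847f81a2218
query mem[0x05]=0x22, mem[0x0b]=0x18, mem[0x07]=0x47

MEM[0x05,0x0b,0x07] = 22 18 47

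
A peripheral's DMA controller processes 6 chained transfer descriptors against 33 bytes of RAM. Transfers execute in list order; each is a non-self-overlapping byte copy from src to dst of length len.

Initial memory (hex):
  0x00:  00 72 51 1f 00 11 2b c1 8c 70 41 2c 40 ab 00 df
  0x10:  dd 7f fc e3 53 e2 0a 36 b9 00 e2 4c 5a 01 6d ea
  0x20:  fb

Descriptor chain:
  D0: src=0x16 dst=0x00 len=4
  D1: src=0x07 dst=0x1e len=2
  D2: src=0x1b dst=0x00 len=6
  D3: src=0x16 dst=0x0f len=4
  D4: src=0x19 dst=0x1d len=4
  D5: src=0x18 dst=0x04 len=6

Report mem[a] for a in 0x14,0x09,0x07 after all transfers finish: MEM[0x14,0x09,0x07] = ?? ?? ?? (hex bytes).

MEM[0x14,0x09,0x07] = 53 00 4c

[0] 0x16->0x00 len=4 : 0a 36 b9 00
[1] 0x07->0x1e len=2 : c1 8c
[2] 0x1b->0x00 len=6 : 4c 5a 01 c1 8c fb
[3] 0x16->0x0f len=4 : 0a 36 b9 00
[4] 0x19->0x1d len=4 : 00 e2 4c 5a
[5] 0x18->0x04 len=6 : b9 00 e2 4c 5a 00
query mem[0x14]=0x53, mem[0x09]=0x00, mem[0x07]=0x4c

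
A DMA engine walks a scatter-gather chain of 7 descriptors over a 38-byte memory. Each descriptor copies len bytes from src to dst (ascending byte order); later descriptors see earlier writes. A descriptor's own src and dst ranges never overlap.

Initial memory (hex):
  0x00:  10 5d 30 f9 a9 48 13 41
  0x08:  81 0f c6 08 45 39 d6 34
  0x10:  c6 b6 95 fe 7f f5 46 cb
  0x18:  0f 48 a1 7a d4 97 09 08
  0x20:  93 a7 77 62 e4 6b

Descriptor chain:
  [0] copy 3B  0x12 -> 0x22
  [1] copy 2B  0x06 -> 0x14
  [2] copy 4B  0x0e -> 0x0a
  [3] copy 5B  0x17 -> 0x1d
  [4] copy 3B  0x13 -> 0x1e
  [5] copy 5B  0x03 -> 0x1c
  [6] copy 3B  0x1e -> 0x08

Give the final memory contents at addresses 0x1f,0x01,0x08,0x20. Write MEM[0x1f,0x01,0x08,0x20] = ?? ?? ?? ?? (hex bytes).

  after D0: wrote 3B at 0x22 = 95fe7f
  after D1: wrote 2B at 0x14 = 1341
  after D2: wrote 4B at 0x0a = d634c6b6
  after D3: wrote 5B at 0x1d = cb0f48a17a
  after D4: wrote 3B at 0x1e = fe1341
  after D5: wrote 5B at 0x1c = f9a9481341
  after D6: wrote 3B at 0x08 = 481341
query mem[0x1f]=0x13, mem[0x01]=0x5d, mem[0x08]=0x48, mem[0x20]=0x41

MEM[0x1f,0x01,0x08,0x20] = 13 5d 48 41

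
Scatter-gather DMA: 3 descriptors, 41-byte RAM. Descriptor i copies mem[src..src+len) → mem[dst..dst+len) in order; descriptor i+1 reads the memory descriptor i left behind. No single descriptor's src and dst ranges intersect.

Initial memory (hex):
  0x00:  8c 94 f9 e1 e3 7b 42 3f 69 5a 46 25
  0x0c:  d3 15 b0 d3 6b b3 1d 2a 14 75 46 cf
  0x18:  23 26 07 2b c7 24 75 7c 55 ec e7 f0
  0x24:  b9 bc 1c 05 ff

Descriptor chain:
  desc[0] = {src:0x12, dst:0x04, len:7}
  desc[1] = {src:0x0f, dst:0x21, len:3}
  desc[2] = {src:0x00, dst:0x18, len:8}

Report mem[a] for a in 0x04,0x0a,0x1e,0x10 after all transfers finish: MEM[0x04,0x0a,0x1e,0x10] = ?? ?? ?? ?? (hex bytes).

  after D0: wrote 7B at 0x04 = 1d2a147546cf23
  after D1: wrote 3B at 0x21 = d36bb3
  after D2: wrote 8B at 0x18 = 8c94f9e11d2a1475
query mem[0x04]=0x1d, mem[0x0a]=0x23, mem[0x1e]=0x14, mem[0x10]=0x6b

MEM[0x04,0x0a,0x1e,0x10] = 1d 23 14 6b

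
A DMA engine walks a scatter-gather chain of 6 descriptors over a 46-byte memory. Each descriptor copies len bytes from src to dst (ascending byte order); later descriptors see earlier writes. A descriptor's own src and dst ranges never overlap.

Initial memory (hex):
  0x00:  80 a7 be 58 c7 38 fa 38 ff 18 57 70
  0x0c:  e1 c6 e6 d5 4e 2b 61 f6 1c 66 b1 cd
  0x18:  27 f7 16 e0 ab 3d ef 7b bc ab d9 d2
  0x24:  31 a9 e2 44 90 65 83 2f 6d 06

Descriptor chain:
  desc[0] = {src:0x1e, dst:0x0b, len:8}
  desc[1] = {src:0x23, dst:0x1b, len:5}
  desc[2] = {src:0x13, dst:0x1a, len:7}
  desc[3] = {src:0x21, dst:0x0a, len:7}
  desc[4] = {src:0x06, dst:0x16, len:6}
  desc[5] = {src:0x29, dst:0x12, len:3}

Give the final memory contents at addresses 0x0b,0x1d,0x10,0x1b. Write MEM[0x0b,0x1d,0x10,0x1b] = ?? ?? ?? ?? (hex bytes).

MEM[0x0b,0x1d,0x10,0x1b] = d9 b1 44 d9

[0] 0x1e->0x0b len=8 : ef 7b bc ab d9 d2 31 a9
[1] 0x23->0x1b len=5 : d2 31 a9 e2 44
[2] 0x13->0x1a len=7 : f6 1c 66 b1 cd 27 f7
[3] 0x21->0x0a len=7 : ab d9 d2 31 a9 e2 44
[4] 0x06->0x16 len=6 : fa 38 ff 18 ab d9
[5] 0x29->0x12 len=3 : 65 83 2f
query mem[0x0b]=0xd9, mem[0x1d]=0xb1, mem[0x10]=0x44, mem[0x1b]=0xd9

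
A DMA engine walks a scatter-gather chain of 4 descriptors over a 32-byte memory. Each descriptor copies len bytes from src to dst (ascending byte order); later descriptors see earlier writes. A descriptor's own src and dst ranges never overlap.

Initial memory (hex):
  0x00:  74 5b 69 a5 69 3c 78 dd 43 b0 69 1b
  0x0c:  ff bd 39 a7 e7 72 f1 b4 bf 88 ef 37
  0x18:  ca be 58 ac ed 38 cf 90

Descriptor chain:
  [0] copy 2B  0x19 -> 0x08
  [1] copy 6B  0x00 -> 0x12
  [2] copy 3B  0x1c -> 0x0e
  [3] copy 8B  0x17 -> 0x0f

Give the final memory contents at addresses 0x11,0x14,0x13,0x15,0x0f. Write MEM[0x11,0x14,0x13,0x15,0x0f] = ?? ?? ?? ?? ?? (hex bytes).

D0: mem[0x08..0x09] <- [be 58]
D1: mem[0x12..0x17] <- [74 5b 69 a5 69 3c]
D2: mem[0x0e..0x10] <- [ed 38 cf]
D3: mem[0x0f..0x16] <- [3c ca be 58 ac ed 38 cf]
query mem[0x11]=0xbe, mem[0x14]=0xed, mem[0x13]=0xac, mem[0x15]=0x38, mem[0x0f]=0x3c

MEM[0x11,0x14,0x13,0x15,0x0f] = be ed ac 38 3c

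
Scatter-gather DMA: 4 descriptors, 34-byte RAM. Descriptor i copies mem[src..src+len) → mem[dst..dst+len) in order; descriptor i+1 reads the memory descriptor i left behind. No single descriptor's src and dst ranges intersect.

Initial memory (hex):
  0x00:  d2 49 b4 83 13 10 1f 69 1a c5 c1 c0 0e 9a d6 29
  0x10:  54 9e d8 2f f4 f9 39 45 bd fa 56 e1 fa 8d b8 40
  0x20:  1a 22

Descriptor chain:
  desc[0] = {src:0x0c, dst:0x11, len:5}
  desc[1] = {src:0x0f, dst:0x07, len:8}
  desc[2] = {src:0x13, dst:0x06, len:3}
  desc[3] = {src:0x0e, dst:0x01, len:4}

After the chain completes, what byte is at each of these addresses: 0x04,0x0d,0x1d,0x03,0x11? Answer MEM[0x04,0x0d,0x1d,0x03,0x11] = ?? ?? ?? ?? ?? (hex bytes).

MEM[0x04,0x0d,0x1d,0x03,0x11] = 0e 54 8d 54 0e

[0] 0x0c->0x11 len=5 : 0e 9a d6 29 54
[1] 0x0f->0x07 len=8 : 29 54 0e 9a d6 29 54 39
[2] 0x13->0x06 len=3 : d6 29 54
[3] 0x0e->0x01 len=4 : 39 29 54 0e
query mem[0x04]=0x0e, mem[0x0d]=0x54, mem[0x1d]=0x8d, mem[0x03]=0x54, mem[0x11]=0x0e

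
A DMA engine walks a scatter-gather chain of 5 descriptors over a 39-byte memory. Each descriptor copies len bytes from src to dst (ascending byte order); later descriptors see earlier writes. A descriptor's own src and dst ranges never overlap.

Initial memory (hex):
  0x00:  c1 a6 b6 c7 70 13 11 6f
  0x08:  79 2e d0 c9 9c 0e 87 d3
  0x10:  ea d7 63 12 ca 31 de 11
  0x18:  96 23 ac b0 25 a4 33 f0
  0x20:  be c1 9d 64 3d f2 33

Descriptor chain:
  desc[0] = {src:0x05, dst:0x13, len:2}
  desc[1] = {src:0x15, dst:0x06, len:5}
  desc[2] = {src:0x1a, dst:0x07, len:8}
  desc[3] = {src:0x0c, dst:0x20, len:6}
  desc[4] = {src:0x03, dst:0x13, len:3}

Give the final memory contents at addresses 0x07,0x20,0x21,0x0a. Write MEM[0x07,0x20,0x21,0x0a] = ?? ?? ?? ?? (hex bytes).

MEM[0x07,0x20,0x21,0x0a] = ac f0 be a4

  after D0: wrote 2B at 0x13 = 1311
  after D1: wrote 5B at 0x06 = 31de119623
  after D2: wrote 8B at 0x07 = acb025a433f0bec1
  after D3: wrote 6B at 0x20 = f0bec1d3ead7
  after D4: wrote 3B at 0x13 = c77013
query mem[0x07]=0xac, mem[0x20]=0xf0, mem[0x21]=0xbe, mem[0x0a]=0xa4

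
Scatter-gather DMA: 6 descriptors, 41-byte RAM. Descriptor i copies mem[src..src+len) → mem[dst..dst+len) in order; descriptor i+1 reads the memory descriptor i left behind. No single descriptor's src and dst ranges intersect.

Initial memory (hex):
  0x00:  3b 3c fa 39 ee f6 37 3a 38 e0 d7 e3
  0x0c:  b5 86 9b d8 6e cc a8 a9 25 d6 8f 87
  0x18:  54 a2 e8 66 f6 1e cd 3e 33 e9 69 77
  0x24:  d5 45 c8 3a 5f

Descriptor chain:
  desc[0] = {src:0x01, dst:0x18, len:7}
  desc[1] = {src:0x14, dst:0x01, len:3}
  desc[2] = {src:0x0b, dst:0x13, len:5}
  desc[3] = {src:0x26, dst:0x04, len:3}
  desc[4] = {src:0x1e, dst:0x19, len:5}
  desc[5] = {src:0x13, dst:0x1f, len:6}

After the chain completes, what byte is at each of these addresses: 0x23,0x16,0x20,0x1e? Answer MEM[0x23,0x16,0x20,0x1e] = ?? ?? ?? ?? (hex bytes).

[0] 0x01->0x18 len=7 : 3c fa 39 ee f6 37 3a
[1] 0x14->0x01 len=3 : 25 d6 8f
[2] 0x0b->0x13 len=5 : e3 b5 86 9b d8
[3] 0x26->0x04 len=3 : c8 3a 5f
[4] 0x1e->0x19 len=5 : 3a 3e 33 e9 69
[5] 0x13->0x1f len=6 : e3 b5 86 9b d8 3c
query mem[0x23]=0xd8, mem[0x16]=0x9b, mem[0x20]=0xb5, mem[0x1e]=0x3a

MEM[0x23,0x16,0x20,0x1e] = d8 9b b5 3a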